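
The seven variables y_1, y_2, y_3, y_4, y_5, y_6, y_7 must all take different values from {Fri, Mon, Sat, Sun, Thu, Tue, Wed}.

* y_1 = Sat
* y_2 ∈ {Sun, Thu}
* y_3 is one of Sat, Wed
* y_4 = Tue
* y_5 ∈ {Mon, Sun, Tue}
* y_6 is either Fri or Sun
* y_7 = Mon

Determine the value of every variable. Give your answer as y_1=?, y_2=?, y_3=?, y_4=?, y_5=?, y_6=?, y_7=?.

y_1's domain is down to {Sat}, so y_1 = Sat. So y_3 can't be Sat.
y_3 must be Wed (only option left).
That leaves y_4 = Tue. So y_5 can't be Tue.
That leaves y_7 = Mon. Remove Mon from y_5.
y_5's domain is down to {Sun}, so y_5 = Sun. Strike Sun from y_2, y_6.
y_6's domain is down to {Fri}, so y_6 = Fri.
y_2's domain is down to {Thu}, so y_2 = Thu.

y_1=Sat, y_2=Thu, y_3=Wed, y_4=Tue, y_5=Sun, y_6=Fri, y_7=Mon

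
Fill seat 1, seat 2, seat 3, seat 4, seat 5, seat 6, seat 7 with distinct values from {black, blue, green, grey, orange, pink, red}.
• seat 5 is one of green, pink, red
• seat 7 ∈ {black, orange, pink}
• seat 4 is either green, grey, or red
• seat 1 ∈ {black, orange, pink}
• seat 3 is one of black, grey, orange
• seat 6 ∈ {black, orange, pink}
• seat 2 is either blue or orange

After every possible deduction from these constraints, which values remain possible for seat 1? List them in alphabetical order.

black, orange, pink

Among the 7 variables, blue fits only seat 2 (and all 7 values in {black, blue, green, grey, orange, pink, red} must be used), so seat 2 = blue.
The 3 variables seat 1, seat 6, seat 7 are confined to {black, orange, pink}, which locks those values in; drop them from seat 3, seat 5.
seat 3's domain is down to {grey}, so seat 3 = grey. So seat 4 can't be grey.
No further eliminations apply; seat 1 can still be any of black, orange, pink.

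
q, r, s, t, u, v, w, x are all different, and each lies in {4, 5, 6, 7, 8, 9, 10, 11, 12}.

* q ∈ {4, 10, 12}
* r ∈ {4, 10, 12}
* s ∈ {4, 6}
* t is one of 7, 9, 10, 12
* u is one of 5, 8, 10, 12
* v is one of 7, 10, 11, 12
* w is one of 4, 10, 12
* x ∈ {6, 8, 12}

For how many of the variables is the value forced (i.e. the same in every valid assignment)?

3

The 3 variables q, r, w are confined to {4, 10, 12}, which locks those values in; drop them from s, t, u, v, x.
That leaves s = 6. Eliminate 6 elsewhere: x.
x has just one choice, so x = 8. Strike 8 from u.
u has just one choice, so u = 5.
Determined: s=6, u=5, x=8. The other variables each still have more than one consistent value. That makes 3.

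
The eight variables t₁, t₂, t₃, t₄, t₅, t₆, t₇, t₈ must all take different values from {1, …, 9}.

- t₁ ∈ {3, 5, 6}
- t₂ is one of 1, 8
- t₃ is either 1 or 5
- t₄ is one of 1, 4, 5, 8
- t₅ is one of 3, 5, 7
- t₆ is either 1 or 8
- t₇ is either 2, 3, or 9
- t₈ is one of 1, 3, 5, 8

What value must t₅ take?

t₂ and t₆ between them cover only {1, 8} — a naked pair. Remove those values from t₃, t₄, t₈.
t₃ has just one choice, so t₃ = 5. So t₁, t₄, t₅, t₈ can't be 5.
t₄'s domain is down to {4}, so t₄ = 4.
t₈ has just one choice, so t₈ = 3. So t₁, t₅, t₇ can't be 3.
So t₅ = 7.

7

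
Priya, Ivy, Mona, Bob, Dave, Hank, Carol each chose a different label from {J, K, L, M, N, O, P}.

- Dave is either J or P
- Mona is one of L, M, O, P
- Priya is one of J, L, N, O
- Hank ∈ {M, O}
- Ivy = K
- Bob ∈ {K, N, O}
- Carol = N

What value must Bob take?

O

Ivy must be K (only option left). Eliminate K elsewhere: Bob.
Carol must be N (only option left). So Priya, Bob can't be N.
So Bob = O.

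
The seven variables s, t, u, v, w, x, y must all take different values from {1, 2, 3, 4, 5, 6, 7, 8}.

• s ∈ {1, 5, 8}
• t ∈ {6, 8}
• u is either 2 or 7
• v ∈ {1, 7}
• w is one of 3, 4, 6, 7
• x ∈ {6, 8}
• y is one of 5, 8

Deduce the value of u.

2

The 2 variables t and x are confined to {6, 8}, which locks those values in; drop them from s, w, y.
y has just one choice, so y = 5. Remove 5 from s.
s has just one choice, so s = 1. So v can't be 1.
v's domain is down to {7}, so v = 7. Remove 7 from u, w.
So u = 2.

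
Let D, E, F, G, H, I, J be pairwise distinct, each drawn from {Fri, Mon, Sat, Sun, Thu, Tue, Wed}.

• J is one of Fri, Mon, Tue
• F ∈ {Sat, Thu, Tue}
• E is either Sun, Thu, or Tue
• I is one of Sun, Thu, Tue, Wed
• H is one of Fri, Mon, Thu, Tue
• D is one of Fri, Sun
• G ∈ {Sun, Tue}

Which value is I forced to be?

Wed

Among the 7 variables, Sat fits only F (and all 7 values in {Fri, Mon, Sat, Sun, Thu, Tue, Wed} must be used), so F = Sat.
The 6 still-open variables draw from only 6 values {Fri, Mon, Sun, Thu, Tue, Wed}, so each is used; only I can be Wed, hence I = Wed.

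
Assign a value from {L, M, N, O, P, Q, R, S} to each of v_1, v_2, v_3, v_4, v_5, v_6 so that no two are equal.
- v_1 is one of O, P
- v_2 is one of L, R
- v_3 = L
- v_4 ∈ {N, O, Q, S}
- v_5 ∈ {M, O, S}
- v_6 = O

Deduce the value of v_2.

v_3 has just one choice, so v_3 = L. Remove L from v_2.
So v_2 = R.

R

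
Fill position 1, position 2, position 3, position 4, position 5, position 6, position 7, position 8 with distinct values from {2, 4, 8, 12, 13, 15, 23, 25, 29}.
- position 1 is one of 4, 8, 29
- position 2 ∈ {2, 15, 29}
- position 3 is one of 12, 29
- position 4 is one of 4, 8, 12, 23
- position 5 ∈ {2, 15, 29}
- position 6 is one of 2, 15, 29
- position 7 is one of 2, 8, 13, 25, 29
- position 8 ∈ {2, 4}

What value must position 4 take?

position 2, position 5, position 6 share exactly the 3 values {2, 15, 29}; by pigeonhole those values go to them, so strike 2, 15, 29 from position 1, position 3, position 7, position 8.
position 3 must be 12 (only option left). Strike 12 from position 4.
position 8 has just one choice, so position 8 = 4. Eliminate 4 elsewhere: position 1, position 4.
position 1's domain is down to {8}, so position 1 = 8. So position 4, position 7 can't be 8.
So position 4 = 23.

23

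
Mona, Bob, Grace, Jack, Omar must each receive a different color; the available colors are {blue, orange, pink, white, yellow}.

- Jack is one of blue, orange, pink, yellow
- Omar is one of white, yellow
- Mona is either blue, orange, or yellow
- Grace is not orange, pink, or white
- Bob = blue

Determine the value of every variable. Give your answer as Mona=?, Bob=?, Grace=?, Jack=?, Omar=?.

Bob must be blue (only option left). Remove blue from Mona, Grace, Jack.
Grace's domain is down to {yellow}, so Grace = yellow. Remove yellow from Mona, Jack, Omar.
Omar must be white (only option left).
Mona has just one choice, so Mona = orange. So Jack can't be orange.
Jack must be pink (only option left).

Mona=orange, Bob=blue, Grace=yellow, Jack=pink, Omar=white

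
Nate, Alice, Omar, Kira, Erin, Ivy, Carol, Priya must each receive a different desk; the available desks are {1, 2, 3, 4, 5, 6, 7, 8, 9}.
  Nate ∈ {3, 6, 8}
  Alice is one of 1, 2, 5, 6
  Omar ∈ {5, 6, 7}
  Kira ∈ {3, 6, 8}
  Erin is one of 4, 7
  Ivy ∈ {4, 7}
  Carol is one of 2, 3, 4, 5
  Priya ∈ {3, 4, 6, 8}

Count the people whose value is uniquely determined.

The 8 variables draw from only 8 values {1, 2, 3, 4, 5, 6, 7, 8}, so each is used; only Alice can be 1, hence Alice = 1.
The 7 still-open variables together cover exactly {2, 3, 4, 5, 6, 7, 8} — 7 values for 7 variables — and 2 appears only in Carol's list, so Carol = 2.
The 6 still-open variables together cover exactly {3, 4, 5, 6, 7, 8} — 6 values for 6 variables — and 5 appears only in Omar's list, so Omar = 5.
The 2 variables Erin and Ivy are confined to {4, 7}, which locks those values in; drop them from Priya.
Determined: Alice=1, Omar=5, Carol=2. The other people each still have more than one consistent value. That makes 3.

3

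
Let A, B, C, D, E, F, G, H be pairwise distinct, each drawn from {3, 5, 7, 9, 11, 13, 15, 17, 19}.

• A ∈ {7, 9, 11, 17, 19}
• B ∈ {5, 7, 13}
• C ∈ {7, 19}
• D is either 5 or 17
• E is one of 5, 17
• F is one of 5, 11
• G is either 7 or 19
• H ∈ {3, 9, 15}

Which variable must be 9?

A

C and G share exactly the 2 values {7, 19}; by pigeonhole those values go to them, so strike 7, 19 from A, B.
The 2 variables D and E are confined to {5, 17}, which locks those values in; drop them from A, B, F.
B's domain is down to {13}, so B = 13.
F's domain is down to {11}, so F = 11. Remove 11 from A.
So 9 goes to A.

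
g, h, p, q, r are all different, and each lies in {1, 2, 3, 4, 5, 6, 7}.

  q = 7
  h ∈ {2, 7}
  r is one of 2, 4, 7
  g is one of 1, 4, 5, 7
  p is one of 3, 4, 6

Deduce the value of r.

q's domain is down to {7}, so q = 7. Remove 7 from g, h, r.
That leaves h = 2. So r can't be 2.
So r = 4.

4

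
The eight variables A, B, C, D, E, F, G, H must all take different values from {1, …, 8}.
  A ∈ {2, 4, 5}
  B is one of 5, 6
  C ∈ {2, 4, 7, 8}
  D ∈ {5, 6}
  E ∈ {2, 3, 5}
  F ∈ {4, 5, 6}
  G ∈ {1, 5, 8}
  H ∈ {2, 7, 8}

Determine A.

2

The 8 variables draw from only 8 values {1, 2, 3, 4, 5, 6, 7, 8}, so each is used; only G can be 1, hence G = 1.
Among the 7 still-open variables, 3 fits only E (and all 7 values in {2, 3, 4, 5, 6, 7, 8} must be used), so E = 3.
The 2 variables B and D are confined to {5, 6}, which locks those values in; drop them from A, F.
F has just one choice, so F = 4. Strike 4 from A, C.
So A = 2.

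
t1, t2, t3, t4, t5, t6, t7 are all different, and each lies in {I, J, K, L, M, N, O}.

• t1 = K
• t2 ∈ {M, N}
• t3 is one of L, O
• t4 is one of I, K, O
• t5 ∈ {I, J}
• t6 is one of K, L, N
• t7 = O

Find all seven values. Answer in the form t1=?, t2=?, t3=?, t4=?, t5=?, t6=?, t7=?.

t1 must be K (only option left). Strike K from t4, t6.
That leaves t7 = O. So t3, t4 can't be O.
t3 must be L (only option left). Eliminate L elsewhere: t6.
t4 must be I (only option left). So t5 can't be I.
t5 has just one choice, so t5 = J.
t6's domain is down to {N}, so t6 = N. So t2 can't be N.
t2 must be M (only option left).

t1=K, t2=M, t3=L, t4=I, t5=J, t6=N, t7=O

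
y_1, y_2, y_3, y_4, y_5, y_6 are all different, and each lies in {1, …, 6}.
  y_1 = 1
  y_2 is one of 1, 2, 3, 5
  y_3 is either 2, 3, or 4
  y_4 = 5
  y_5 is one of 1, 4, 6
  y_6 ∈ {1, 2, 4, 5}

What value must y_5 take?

6

y_1 must be 1 (only option left). Remove 1 from y_2, y_5, y_6.
y_4's domain is down to {5}, so y_4 = 5. So y_2, y_6 can't be 5.
Among the 4 still-open variables, 6 fits only y_5 (and all 4 values in {2, 3, 4, 6} must be used), so y_5 = 6.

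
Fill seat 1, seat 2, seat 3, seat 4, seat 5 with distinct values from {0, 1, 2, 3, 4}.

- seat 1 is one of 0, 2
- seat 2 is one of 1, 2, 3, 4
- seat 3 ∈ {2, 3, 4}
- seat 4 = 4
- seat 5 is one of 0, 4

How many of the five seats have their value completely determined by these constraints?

5

seat 4 has just one choice, so seat 4 = 4. Remove 4 from seat 2, seat 3, seat 5.
seat 5 must be 0 (only option left). Eliminate 0 elsewhere: seat 1.
That leaves seat 1 = 2. So seat 2, seat 3 can't be 2.
seat 3 has just one choice, so seat 3 = 3. So seat 2 can't be 3.
seat 2 must be 1 (only option left).
Every seat is fixed: seat 1=2, seat 2=1, seat 3=3, seat 4=4, seat 5=0. That makes 5.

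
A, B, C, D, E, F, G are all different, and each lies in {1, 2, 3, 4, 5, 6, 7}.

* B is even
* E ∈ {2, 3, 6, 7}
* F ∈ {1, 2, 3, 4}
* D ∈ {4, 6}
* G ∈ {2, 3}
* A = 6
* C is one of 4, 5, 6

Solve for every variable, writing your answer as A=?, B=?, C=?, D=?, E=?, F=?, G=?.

A=6, B=2, C=5, D=4, E=7, F=1, G=3

A's domain is down to {6}, so A = 6. Strike 6 from B, C, D, E.
D's domain is down to {4}, so D = 4. So B, C, F can't be 4.
B must be 2 (only option left). So E, F, G can't be 2.
C must be 5 (only option left).
G must be 3 (only option left). Strike 3 from E, F.
E must be 7 (only option left).
That leaves F = 1.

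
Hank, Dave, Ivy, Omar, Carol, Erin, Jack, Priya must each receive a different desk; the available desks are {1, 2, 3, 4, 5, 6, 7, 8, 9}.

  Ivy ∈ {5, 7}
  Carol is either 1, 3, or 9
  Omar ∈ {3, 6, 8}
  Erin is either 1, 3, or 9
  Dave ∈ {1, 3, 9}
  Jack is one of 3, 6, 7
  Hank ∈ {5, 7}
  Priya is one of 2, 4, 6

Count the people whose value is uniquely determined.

Hank and Ivy share exactly the 2 values {5, 7}; by pigeonhole those values go to them, so strike 5, 7 from Jack.
Dave, Carol, Erin between them cover only {1, 3, 9} — a naked triple. Remove those values from Omar, Jack.
Jack's domain is down to {6}, so Jack = 6. So Omar, Priya can't be 6.
Omar must be 8 (only option left).
Determined: Omar=8, Jack=6. The other people each still have more than one consistent value. That makes 2.

2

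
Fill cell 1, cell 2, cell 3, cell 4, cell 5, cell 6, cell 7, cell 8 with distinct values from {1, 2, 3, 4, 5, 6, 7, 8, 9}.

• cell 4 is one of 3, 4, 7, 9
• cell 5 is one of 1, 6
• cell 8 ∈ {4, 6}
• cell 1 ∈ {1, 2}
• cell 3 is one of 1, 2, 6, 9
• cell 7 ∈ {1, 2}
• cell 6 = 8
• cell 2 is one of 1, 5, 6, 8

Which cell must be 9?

cell 6 must be 8 (only option left). So cell 2 can't be 8.
The 2 variables cell 1 and cell 7 are confined to {1, 2}, which locks those values in; drop them from cell 2, cell 3, cell 5.
cell 5 has just one choice, so cell 5 = 6. Strike 6 from cell 2, cell 3, cell 8.
So 9 goes to cell 3.

cell 3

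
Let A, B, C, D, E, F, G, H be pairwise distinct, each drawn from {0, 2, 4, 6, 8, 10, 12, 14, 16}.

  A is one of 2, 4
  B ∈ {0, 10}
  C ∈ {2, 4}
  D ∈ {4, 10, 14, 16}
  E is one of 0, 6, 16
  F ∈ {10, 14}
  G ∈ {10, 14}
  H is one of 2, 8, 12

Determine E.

The 2 variables A and C are confined to {2, 4}, which locks those values in; drop them from D, H.
F and G share exactly the 2 values {10, 14}; by pigeonhole those values go to them, so strike 10, 14 from B, D.
B has just one choice, so B = 0. So E can't be 0.
D has just one choice, so D = 16. Strike 16 from E.
So E = 6.

6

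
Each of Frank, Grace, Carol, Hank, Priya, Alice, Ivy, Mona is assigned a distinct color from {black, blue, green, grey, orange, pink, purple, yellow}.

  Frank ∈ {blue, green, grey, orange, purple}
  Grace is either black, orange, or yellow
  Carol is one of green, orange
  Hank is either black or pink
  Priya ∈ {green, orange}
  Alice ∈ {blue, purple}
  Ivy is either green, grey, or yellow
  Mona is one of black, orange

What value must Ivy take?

The 8 variables draw from only 8 values {black, blue, green, grey, orange, pink, purple, yellow}, so each is used; only Hank can be pink, hence Hank = pink.
The 2 variables Carol and Priya are confined to {green, orange}, which locks those values in; drop them from Frank, Grace, Ivy, Mona.
Mona must be black (only option left). Remove black from Grace.
Grace has just one choice, so Grace = yellow. Eliminate yellow elsewhere: Ivy.
So Ivy = grey.

grey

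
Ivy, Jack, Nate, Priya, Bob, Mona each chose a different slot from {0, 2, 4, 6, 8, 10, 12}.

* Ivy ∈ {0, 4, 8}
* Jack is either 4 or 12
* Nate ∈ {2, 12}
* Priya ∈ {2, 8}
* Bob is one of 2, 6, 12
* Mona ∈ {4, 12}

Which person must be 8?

Among the 6 variables, 0 fits only Ivy (and all 6 values in {0, 2, 4, 6, 8, 12} must be used), so Ivy = 0.
Among the 5 still-open variables, 6 fits only Bob (and all 5 values in {2, 4, 6, 8, 12} must be used), so Bob = 6.
Among the 4 still-open variables, 8 fits only Priya (and all 4 values in {2, 4, 8, 12} must be used), so Priya = 8.

Priya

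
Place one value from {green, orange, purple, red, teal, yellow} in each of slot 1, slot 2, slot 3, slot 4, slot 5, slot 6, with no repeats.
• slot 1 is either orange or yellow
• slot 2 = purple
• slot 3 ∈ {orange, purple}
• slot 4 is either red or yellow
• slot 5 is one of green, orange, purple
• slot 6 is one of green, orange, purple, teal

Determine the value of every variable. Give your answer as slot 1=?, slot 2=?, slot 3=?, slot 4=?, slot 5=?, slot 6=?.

slot 2 has just one choice, so slot 2 = purple. Eliminate purple elsewhere: slot 3, slot 5, slot 6.
That leaves slot 3 = orange. Strike orange from slot 1, slot 5, slot 6.
slot 5 has just one choice, so slot 5 = green. So slot 6 can't be green.
slot 6's domain is down to {teal}, so slot 6 = teal.
slot 1's domain is down to {yellow}, so slot 1 = yellow. So slot 4 can't be yellow.
slot 4 has just one choice, so slot 4 = red.

slot 1=yellow, slot 2=purple, slot 3=orange, slot 4=red, slot 5=green, slot 6=teal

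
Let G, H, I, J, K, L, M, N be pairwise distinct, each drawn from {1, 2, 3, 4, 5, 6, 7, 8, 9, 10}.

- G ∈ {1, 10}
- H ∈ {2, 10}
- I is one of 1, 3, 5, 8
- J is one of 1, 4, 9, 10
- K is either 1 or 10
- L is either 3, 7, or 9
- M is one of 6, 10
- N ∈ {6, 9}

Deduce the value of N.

G and K share exactly the 2 values {1, 10}; by pigeonhole those values go to them, so strike 1, 10 from H, I, J, M.
H must be 2 (only option left).
M has just one choice, so M = 6. Strike 6 from N.
So N = 9.

9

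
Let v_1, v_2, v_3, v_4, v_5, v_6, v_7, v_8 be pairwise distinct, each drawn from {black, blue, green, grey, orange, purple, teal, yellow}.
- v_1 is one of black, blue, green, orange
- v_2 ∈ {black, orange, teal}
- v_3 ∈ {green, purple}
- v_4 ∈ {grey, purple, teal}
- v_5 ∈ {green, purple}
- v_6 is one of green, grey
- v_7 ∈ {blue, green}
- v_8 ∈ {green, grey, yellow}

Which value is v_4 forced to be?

teal

The 8 variables draw from only 8 values {black, blue, green, grey, orange, purple, teal, yellow}, so each is used; only v_8 can be yellow, hence v_8 = yellow.
The 2 variables v_3 and v_5 are confined to {green, purple}, which locks those values in; drop them from v_1, v_4, v_6, v_7.
v_6's domain is down to {grey}, so v_6 = grey. Eliminate grey elsewhere: v_4.
So v_4 = teal.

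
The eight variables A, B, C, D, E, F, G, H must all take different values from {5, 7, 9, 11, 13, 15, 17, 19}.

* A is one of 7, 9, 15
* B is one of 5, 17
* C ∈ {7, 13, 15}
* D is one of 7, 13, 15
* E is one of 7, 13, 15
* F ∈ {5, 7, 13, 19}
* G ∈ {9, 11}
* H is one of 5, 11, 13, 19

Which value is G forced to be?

11

Among the 8 variables, 17 fits only B (and all 8 values in {5, 7, 9, 11, 13, 15, 17, 19} must be used), so B = 17.
C, D, E between them cover only {7, 13, 15} — a naked triple. Remove those values from A, F, H.
A must be 9 (only option left). Remove 9 from G.
So G = 11.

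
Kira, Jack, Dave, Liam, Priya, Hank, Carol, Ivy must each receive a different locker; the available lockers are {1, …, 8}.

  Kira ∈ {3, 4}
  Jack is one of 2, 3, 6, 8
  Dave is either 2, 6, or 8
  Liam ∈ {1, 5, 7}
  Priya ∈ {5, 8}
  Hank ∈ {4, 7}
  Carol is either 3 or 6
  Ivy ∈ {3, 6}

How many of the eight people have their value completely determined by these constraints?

The 8 variables draw from only 8 values {1, 2, 3, 4, 5, 6, 7, 8}, so each is used; only Liam can be 1, hence Liam = 1.
The 7 still-open variables together cover exactly {2, 3, 4, 5, 6, 7, 8} — 7 values for 7 variables — and 5 appears only in Priya's list, so Priya = 5.
The 6 still-open variables together cover exactly {2, 3, 4, 6, 7, 8} — 6 values for 6 variables — and 7 appears only in Hank's list, so Hank = 7.
The 5 still-open variables draw from only 5 values {2, 3, 4, 6, 8}, so each is used; only Kira can be 4, hence Kira = 4.
The 2 variables Carol and Ivy are confined to {3, 6}, which locks those values in; drop them from Jack, Dave.
Determined: Kira=4, Liam=1, Priya=5, Hank=7. The other people each still have more than one consistent value. That makes 4.

4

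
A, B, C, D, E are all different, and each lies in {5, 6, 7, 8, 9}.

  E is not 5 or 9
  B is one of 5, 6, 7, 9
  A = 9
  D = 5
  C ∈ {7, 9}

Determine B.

A's domain is down to {9}, so A = 9. Remove 9 from B, C.
C has just one choice, so C = 7. Eliminate 7 elsewhere: B, E.
That leaves D = 5. Remove 5 from B.
So B = 6.

6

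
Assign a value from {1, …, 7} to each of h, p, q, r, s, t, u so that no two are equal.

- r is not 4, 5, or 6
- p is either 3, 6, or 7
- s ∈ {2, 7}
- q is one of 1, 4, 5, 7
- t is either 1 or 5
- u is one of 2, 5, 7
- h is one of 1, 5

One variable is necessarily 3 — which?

r

The 7 variables draw from only 7 values {1, 2, 3, 4, 5, 6, 7}, so each is used; only q can be 4, hence q = 4.
Among the 6 still-open variables, 6 fits only p (and all 6 values in {1, 2, 3, 5, 6, 7} must be used), so p = 6.
The 5 still-open variables together cover exactly {1, 2, 3, 5, 7} — 5 values for 5 variables — and 3 appears only in r's list, so r = 3.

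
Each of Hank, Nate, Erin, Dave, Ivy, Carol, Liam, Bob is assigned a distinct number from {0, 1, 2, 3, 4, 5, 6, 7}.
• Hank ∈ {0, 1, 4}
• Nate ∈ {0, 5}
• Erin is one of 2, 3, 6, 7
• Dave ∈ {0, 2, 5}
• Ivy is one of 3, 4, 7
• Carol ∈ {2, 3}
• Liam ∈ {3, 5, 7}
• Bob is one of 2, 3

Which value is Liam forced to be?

7

The 8 variables draw from only 8 values {0, 1, 2, 3, 4, 5, 6, 7}, so each is used; only Hank can be 1, hence Hank = 1.
The 7 still-open variables draw from only 7 values {0, 2, 3, 4, 5, 6, 7}, so each is used; only Ivy can be 4, hence Ivy = 4.
The 6 still-open variables draw from only 6 values {0, 2, 3, 5, 6, 7}, so each is used; only Erin can be 6, hence Erin = 6.
Among the 5 still-open variables, 7 fits only Liam (and all 5 values in {0, 2, 3, 5, 7} must be used), so Liam = 7.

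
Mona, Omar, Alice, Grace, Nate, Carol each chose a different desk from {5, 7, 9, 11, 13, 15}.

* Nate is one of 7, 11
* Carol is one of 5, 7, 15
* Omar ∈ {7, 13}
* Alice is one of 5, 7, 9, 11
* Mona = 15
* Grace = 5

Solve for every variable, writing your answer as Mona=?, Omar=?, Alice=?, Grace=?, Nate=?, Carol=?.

Mona=15, Omar=13, Alice=9, Grace=5, Nate=11, Carol=7

Mona must be 15 (only option left). Strike 15 from Carol.
Grace has just one choice, so Grace = 5. Strike 5 from Alice, Carol.
Carol has just one choice, so Carol = 7. So Omar, Alice, Nate can't be 7.
That leaves Omar = 13.
That leaves Nate = 11. So Alice can't be 11.
That leaves Alice = 9.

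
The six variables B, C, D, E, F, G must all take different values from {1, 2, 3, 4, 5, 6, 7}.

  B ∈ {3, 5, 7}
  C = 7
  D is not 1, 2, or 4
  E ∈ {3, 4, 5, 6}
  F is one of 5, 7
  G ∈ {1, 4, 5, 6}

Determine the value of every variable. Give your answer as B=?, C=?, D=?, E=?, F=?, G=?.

C's domain is down to {7}, so C = 7. Eliminate 7 elsewhere: B, D, F.
That leaves F = 5. So B, D, E, G can't be 5.
B's domain is down to {3}, so B = 3. Strike 3 from D, E.
D's domain is down to {6}, so D = 6. Eliminate 6 elsewhere: E, G.
E must be 4 (only option left). Strike 4 from G.
G has just one choice, so G = 1.

B=3, C=7, D=6, E=4, F=5, G=1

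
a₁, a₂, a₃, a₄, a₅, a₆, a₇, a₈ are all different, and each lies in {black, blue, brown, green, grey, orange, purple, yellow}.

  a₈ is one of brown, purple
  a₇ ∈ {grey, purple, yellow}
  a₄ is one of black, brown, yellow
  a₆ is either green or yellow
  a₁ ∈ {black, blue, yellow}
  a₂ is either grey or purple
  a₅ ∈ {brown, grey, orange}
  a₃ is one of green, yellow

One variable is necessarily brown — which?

a₈

Among the 8 variables, blue fits only a₁ (and all 8 values in {black, blue, brown, green, grey, orange, purple, yellow} must be used), so a₁ = blue.
The 7 still-open variables draw from only 7 values {black, brown, green, grey, orange, purple, yellow}, so each is used; only a₄ can be black, hence a₄ = black.
The 6 still-open variables together cover exactly {brown, green, grey, orange, purple, yellow} — 6 values for 6 variables — and orange appears only in a₅'s list, so a₅ = orange.
The 5 still-open variables together cover exactly {brown, green, grey, purple, yellow} — 5 values for 5 variables — and brown appears only in a₈'s list, so a₈ = brown.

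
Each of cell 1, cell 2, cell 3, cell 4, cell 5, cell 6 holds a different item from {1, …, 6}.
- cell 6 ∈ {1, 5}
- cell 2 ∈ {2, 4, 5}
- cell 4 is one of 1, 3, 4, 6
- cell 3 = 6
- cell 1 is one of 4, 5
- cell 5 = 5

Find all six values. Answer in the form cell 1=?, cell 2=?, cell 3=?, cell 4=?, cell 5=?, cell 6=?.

cell 3 has just one choice, so cell 3 = 6. Eliminate 6 elsewhere: cell 4.
That leaves cell 5 = 5. Eliminate 5 elsewhere: cell 1, cell 2, cell 6.
cell 6 must be 1 (only option left). Strike 1 from cell 4.
cell 1's domain is down to {4}, so cell 1 = 4. Remove 4 from cell 2, cell 4.
cell 2 must be 2 (only option left).
cell 4 must be 3 (only option left).

cell 1=4, cell 2=2, cell 3=6, cell 4=3, cell 5=5, cell 6=1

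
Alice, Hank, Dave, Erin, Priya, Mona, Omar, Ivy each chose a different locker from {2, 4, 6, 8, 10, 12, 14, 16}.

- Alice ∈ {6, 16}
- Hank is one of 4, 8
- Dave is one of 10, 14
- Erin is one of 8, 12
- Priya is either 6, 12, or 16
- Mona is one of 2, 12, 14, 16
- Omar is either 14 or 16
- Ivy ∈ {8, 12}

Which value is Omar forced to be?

The 8 variables draw from only 8 values {2, 4, 6, 8, 10, 12, 14, 16}, so each is used; only Mona can be 2, hence Mona = 2.
The 7 still-open variables together cover exactly {4, 6, 8, 10, 12, 14, 16} — 7 values for 7 variables — and 4 appears only in Hank's list, so Hank = 4.
The 6 still-open variables draw from only 6 values {6, 8, 10, 12, 14, 16}, so each is used; only Dave can be 10, hence Dave = 10.
Among the 5 still-open variables, 14 fits only Omar (and all 5 values in {6, 8, 12, 14, 16} must be used), so Omar = 14.

14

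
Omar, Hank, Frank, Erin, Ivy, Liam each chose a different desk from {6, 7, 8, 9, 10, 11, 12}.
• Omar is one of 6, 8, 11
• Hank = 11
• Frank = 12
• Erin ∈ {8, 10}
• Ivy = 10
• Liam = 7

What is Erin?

Hank must be 11 (only option left). So Omar can't be 11.
Frank must be 12 (only option left).
Ivy has just one choice, so Ivy = 10. Eliminate 10 elsewhere: Erin.
So Erin = 8.

8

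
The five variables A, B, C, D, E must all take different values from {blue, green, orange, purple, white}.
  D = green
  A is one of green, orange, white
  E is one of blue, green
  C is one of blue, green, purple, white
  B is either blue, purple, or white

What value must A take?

orange

D must be green (only option left). Strike green from A, C, E.
E must be blue (only option left). Strike blue from B, C.
Among the 3 still-open variables, orange fits only A (and all 3 values in {orange, purple, white} must be used), so A = orange.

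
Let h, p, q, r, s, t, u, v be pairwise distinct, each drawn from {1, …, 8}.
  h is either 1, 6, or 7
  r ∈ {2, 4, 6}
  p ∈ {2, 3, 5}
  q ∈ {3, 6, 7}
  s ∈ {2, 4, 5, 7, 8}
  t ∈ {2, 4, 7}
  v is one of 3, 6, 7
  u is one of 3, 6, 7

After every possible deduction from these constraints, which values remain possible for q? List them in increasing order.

3, 6, 7

Among the 8 variables, 1 fits only h (and all 8 values in {1, 2, 3, 4, 5, 6, 7, 8} must be used), so h = 1.
The 7 still-open variables together cover exactly {2, 3, 4, 5, 6, 7, 8} — 7 values for 7 variables — and 8 appears only in s's list, so s = 8.
Among the 6 still-open variables, 5 fits only p (and all 6 values in {2, 3, 4, 5, 6, 7} must be used), so p = 5.
q, u, v share exactly the 3 values {3, 6, 7}; by pigeonhole those values go to them, so strike 3, 6, 7 from r, t.
No further eliminations apply; q can still be any of 3, 6, 7.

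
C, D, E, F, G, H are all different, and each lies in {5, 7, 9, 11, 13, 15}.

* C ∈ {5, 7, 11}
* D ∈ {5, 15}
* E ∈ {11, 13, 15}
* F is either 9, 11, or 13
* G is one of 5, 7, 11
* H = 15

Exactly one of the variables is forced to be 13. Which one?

E

H's domain is down to {15}, so H = 15. Eliminate 15 elsewhere: D, E.
D's domain is down to {5}, so D = 5. Remove 5 from C, G.
Among the 4 still-open variables, 9 fits only F (and all 4 values in {7, 9, 11, 13} must be used), so F = 9.
Among the 3 still-open variables, 13 fits only E (and all 3 values in {7, 11, 13} must be used), so E = 13.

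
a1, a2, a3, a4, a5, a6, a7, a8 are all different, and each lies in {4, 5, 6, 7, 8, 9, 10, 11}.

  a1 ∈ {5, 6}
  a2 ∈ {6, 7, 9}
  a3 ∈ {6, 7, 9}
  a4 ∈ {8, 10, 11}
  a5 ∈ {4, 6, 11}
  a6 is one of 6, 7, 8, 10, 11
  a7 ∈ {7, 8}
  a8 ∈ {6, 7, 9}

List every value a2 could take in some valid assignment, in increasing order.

6, 7, 9

The 8 variables together cover exactly {4, 5, 6, 7, 8, 9, 10, 11} — 8 values for 8 variables — and 4 appears only in a5's list, so a5 = 4.
The 7 still-open variables draw from only 7 values {5, 6, 7, 8, 9, 10, 11}, so each is used; only a1 can be 5, hence a1 = 5.
a2, a3, a8 between them cover only {6, 7, 9} — a naked triple. Remove those values from a6, a7.
That leaves a7 = 8. So a4, a6 can't be 8.
No further eliminations apply; a2 can still be any of 6, 7, 9.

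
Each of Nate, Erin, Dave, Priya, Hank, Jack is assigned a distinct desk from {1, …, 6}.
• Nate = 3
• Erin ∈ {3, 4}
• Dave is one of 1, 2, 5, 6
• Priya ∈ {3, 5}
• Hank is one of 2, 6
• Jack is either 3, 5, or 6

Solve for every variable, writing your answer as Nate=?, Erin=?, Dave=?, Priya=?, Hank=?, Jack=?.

Nate=3, Erin=4, Dave=1, Priya=5, Hank=2, Jack=6

Nate has just one choice, so Nate = 3. Strike 3 from Erin, Priya, Jack.
That leaves Erin = 4.
That leaves Priya = 5. Strike 5 from Dave, Jack.
Jack has just one choice, so Jack = 6. Remove 6 from Dave, Hank.
That leaves Hank = 2. Eliminate 2 elsewhere: Dave.
Dave's domain is down to {1}, so Dave = 1.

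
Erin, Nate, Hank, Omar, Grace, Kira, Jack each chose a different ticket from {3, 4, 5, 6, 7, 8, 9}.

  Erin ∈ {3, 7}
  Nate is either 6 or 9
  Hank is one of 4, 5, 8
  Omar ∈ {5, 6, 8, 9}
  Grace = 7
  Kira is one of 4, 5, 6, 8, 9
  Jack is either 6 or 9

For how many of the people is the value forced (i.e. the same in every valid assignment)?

2

Grace must be 7 (only option left). So Erin can't be 7.
Erin has just one choice, so Erin = 3.
The 2 variables Nate and Jack are confined to {6, 9}, which locks those values in; drop them from Omar, Kira.
Determined: Erin=3, Grace=7. The other people each still have more than one consistent value. That makes 2.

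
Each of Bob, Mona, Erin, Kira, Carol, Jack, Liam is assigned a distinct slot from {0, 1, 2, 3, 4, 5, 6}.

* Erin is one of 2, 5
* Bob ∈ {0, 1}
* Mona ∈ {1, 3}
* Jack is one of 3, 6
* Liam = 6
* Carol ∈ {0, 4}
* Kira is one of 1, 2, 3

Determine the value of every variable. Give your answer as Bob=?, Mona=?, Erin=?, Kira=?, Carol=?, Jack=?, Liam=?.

Bob=0, Mona=1, Erin=5, Kira=2, Carol=4, Jack=3, Liam=6

Liam must be 6 (only option left). Eliminate 6 elsewhere: Jack.
Jack's domain is down to {3}, so Jack = 3. So Mona, Kira can't be 3.
Mona has just one choice, so Mona = 1. Eliminate 1 elsewhere: Bob, Kira.
That leaves Kira = 2. Remove 2 from Erin.
That leaves Bob = 0. Strike 0 from Carol.
Erin must be 5 (only option left).
Carol has just one choice, so Carol = 4.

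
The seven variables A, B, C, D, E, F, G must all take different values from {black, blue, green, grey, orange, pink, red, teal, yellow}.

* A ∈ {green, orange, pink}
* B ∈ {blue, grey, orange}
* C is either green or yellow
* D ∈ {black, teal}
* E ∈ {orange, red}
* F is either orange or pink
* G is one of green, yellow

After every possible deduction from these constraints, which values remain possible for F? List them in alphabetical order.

The 2 variables C and G are confined to {green, yellow}, which locks those values in; drop them from A.
A and F share exactly the 2 values {orange, pink}; by pigeonhole those values go to them, so strike orange, pink from B, E.
E has just one choice, so E = red.
No further eliminations apply; F can still be any of orange, pink.

orange, pink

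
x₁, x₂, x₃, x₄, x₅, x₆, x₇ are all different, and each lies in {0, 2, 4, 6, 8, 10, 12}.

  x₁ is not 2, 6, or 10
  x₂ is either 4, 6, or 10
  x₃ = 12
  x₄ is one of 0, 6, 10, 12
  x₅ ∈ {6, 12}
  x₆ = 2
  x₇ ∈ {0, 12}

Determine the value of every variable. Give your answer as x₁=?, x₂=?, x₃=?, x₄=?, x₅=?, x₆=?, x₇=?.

x₃ has just one choice, so x₃ = 12. Remove 12 from x₁, x₄, x₅, x₇.
x₅ has just one choice, so x₅ = 6. Strike 6 from x₂, x₄.
x₆ has just one choice, so x₆ = 2.
x₇ must be 0 (only option left). Strike 0 from x₁, x₄.
That leaves x₄ = 10. So x₂ can't be 10.
That leaves x₂ = 4. Eliminate 4 elsewhere: x₁.
That leaves x₁ = 8.

x₁=8, x₂=4, x₃=12, x₄=10, x₅=6, x₆=2, x₇=0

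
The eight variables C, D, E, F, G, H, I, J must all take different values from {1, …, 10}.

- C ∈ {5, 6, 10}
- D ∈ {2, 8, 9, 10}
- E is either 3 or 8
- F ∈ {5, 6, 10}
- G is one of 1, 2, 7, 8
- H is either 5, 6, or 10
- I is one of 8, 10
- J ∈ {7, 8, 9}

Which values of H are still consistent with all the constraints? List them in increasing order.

5, 6, 10

The 3 variables C, F, H are confined to {5, 6, 10}, which locks those values in; drop them from D, I.
That leaves I = 8. Strike 8 from D, E, G, J.
E must be 3 (only option left).
No further eliminations apply; H can still be any of 5, 6, 10.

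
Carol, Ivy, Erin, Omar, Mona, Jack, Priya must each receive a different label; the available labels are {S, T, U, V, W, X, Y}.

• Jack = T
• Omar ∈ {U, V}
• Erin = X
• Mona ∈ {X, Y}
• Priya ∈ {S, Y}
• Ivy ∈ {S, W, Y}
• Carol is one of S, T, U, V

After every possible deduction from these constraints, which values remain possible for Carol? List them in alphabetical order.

Erin must be X (only option left). Strike X from Mona.
That leaves Mona = Y. Strike Y from Ivy, Priya.
Jack must be T (only option left). Remove T from Carol.
Priya has just one choice, so Priya = S. So Carol, Ivy can't be S.
Ivy must be W (only option left).
No further eliminations apply; Carol can still be any of U, V.

U, V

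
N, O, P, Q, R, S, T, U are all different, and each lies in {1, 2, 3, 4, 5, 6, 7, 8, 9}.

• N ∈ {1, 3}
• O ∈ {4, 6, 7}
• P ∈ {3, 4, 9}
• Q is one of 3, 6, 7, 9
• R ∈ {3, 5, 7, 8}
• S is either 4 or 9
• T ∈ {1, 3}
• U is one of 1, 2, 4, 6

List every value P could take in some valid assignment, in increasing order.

N and T between them cover only {1, 3} — a naked pair. Remove those values from P, Q, R, U.
P and S between them cover only {4, 9} — a naked pair. Remove those values from O, Q, U.
The 2 variables O and Q are confined to {6, 7}, which locks those values in; drop them from R, U.
U's domain is down to {2}, so U = 2.
No further eliminations apply; P can still be any of 4, 9.

4, 9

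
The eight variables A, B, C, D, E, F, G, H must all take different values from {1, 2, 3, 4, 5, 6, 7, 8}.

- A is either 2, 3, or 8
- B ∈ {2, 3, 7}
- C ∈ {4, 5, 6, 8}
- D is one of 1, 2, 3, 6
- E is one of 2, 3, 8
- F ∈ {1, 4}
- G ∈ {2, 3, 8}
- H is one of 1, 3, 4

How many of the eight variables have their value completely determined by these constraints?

The 8 variables together cover exactly {1, 2, 3, 4, 5, 6, 7, 8} — 8 values for 8 variables — and 5 appears only in C's list, so C = 5.
Among the 7 still-open variables, 6 fits only D (and all 7 values in {1, 2, 3, 4, 6, 7, 8} must be used), so D = 6.
Among the 6 still-open variables, 7 fits only B (and all 6 values in {1, 2, 3, 4, 7, 8} must be used), so B = 7.
The 3 variables A, E, G are confined to {2, 3, 8}, which locks those values in; drop them from H.
Determined: B=7, C=5, D=6. The other variables each still have more than one consistent value. That makes 3.

3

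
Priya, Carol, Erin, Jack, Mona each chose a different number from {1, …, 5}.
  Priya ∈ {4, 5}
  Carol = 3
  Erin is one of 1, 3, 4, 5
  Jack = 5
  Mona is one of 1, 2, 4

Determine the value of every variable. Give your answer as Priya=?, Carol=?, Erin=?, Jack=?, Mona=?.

Carol must be 3 (only option left). Strike 3 from Erin.
Jack has just one choice, so Jack = 5. Strike 5 from Priya, Erin.
Priya must be 4 (only option left). So Erin, Mona can't be 4.
Erin has just one choice, so Erin = 1. Strike 1 from Mona.
That leaves Mona = 2.

Priya=4, Carol=3, Erin=1, Jack=5, Mona=2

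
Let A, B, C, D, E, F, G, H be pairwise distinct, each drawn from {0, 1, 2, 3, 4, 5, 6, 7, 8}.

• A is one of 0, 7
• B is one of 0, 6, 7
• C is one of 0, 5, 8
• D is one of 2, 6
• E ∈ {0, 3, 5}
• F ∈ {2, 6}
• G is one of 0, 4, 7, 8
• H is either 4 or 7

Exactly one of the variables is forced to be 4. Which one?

The 8 variables draw from only 8 values {0, 2, 3, 4, 5, 6, 7, 8}, so each is used; only E can be 3, hence E = 3.
The 7 still-open variables draw from only 7 values {0, 2, 4, 5, 6, 7, 8}, so each is used; only C can be 5, hence C = 5.
Among the 6 still-open variables, 8 fits only G (and all 6 values in {0, 2, 4, 6, 7, 8} must be used), so G = 8.
The 5 still-open variables together cover exactly {0, 2, 4, 6, 7} — 5 values for 5 variables — and 4 appears only in H's list, so H = 4.

H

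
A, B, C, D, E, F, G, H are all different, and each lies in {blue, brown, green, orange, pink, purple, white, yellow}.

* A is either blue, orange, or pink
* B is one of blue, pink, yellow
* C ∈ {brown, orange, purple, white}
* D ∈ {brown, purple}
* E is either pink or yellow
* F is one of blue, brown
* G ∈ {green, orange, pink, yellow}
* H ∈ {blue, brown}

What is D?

purple

Among the 8 variables, green fits only G (and all 8 values in {blue, brown, green, orange, pink, purple, white, yellow} must be used), so G = green.
The 7 still-open variables draw from only 7 values {blue, brown, orange, pink, purple, white, yellow}, so each is used; only C can be white, hence C = white.
Among the 6 still-open variables, orange fits only A (and all 6 values in {blue, brown, orange, pink, purple, yellow} must be used), so A = orange.
The 5 still-open variables together cover exactly {blue, brown, pink, purple, yellow} — 5 values for 5 variables — and purple appears only in D's list, so D = purple.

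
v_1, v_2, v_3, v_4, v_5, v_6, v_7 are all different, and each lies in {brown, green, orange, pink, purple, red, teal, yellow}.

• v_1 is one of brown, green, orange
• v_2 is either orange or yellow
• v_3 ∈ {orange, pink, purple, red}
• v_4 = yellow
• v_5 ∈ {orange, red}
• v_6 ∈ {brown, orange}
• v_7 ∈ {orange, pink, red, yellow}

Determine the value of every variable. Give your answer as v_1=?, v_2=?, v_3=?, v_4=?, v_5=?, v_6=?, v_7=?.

v_4 has just one choice, so v_4 = yellow. Eliminate yellow elsewhere: v_2, v_7.
That leaves v_2 = orange. Strike orange from v_1, v_3, v_5, v_6, v_7.
That leaves v_5 = red. Eliminate red elsewhere: v_3, v_7.
v_6 has just one choice, so v_6 = brown. Remove brown from v_1.
v_7's domain is down to {pink}, so v_7 = pink. So v_3 can't be pink.
That leaves v_1 = green.
That leaves v_3 = purple.

v_1=green, v_2=orange, v_3=purple, v_4=yellow, v_5=red, v_6=brown, v_7=pink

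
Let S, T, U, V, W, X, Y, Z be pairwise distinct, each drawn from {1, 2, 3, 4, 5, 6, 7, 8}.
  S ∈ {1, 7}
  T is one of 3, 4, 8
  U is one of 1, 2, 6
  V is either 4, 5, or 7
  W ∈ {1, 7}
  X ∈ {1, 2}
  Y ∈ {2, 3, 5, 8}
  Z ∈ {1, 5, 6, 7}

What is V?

The 2 variables S and W are confined to {1, 7}, which locks those values in; drop them from U, V, X, Z.
X has just one choice, so X = 2. So U, Y can't be 2.
U's domain is down to {6}, so U = 6. Eliminate 6 elsewhere: Z.
Z's domain is down to {5}, so Z = 5. Strike 5 from V, Y.
So V = 4.

4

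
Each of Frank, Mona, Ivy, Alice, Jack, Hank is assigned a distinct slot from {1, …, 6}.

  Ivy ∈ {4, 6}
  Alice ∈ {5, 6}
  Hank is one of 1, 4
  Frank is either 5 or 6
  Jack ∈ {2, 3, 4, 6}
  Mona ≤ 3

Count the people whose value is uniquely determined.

Frank and Alice between them cover only {5, 6} — a naked pair. Remove those values from Ivy, Jack.
Ivy must be 4 (only option left). Eliminate 4 elsewhere: Jack, Hank.
Hank must be 1 (only option left). Remove 1 from Mona.
Determined: Ivy=4, Hank=1. The other people each still have more than one consistent value. That makes 2.

2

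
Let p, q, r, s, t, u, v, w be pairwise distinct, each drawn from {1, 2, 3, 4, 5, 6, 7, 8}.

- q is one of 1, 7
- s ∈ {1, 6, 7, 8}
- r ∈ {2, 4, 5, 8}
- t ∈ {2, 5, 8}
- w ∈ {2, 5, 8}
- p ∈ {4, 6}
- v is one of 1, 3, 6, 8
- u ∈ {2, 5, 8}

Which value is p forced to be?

The 8 variables draw from only 8 values {1, 2, 3, 4, 5, 6, 7, 8}, so each is used; only v can be 3, hence v = 3.
The 3 variables t, u, w are confined to {2, 5, 8}, which locks those values in; drop them from r, s.
r's domain is down to {4}, so r = 4. Remove 4 from p.
So p = 6.

6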